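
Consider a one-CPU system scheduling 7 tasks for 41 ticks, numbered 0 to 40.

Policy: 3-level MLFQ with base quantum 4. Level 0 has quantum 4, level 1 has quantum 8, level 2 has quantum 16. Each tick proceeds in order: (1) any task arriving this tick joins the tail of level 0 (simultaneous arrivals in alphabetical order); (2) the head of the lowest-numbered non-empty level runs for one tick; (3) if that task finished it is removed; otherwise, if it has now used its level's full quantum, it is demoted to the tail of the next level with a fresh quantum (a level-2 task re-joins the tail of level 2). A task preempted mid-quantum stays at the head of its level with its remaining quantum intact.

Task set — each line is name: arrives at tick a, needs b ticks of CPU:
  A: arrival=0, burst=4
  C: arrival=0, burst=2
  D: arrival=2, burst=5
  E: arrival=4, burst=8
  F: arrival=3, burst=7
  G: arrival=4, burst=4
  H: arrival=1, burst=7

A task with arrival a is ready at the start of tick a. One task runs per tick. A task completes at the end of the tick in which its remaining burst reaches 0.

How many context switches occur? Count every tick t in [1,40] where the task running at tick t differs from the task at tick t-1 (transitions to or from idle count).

context switches = 11

t=0: L0/L1/L2 = AC/-/- → run A
t=1: L0/L1/L2 = ACH/-/- → run A
t=2: L0/L1/L2 = ACHD/-/- → run A
t=3: L0/L1/L2 = ACHDF/-/- → run A
t=4: L0/L1/L2 = CHDFEG/-/- → run C
t=5: L0/L1/L2 = CHDFEG/-/- → run C
t=6: L0/L1/L2 = HDFEG/-/- → run H
t=7: L0/L1/L2 = HDFEG/-/- → run H
t=8: L0/L1/L2 = HDFEG/-/- → run H
t=9: L0/L1/L2 = HDFEG/-/- → run H
t=10: L0/L1/L2 = DFEG/H/- → run D
t=11: L0/L1/L2 = DFEG/H/- → run D
t=12: L0/L1/L2 = DFEG/H/- → run D
t=13: L0/L1/L2 = DFEG/H/- → run D
t=14: L0/L1/L2 = FEG/HD/- → run F
t=15: L0/L1/L2 = FEG/HD/- → run F
t=16: L0/L1/L2 = FEG/HD/- → run F
t=17: L0/L1/L2 = FEG/HD/- → run F
t=18: L0/L1/L2 = EG/HDF/- → run E
t=19: L0/L1/L2 = EG/HDF/- → run E
t=20: L0/L1/L2 = EG/HDF/- → run E
t=21: L0/L1/L2 = EG/HDF/- → run E
t=22: L0/L1/L2 = G/HDFE/- → run G
t=23: L0/L1/L2 = G/HDFE/- → run G
t=24: L0/L1/L2 = G/HDFE/- → run G
t=25: L0/L1/L2 = G/HDFE/- → run G
t=26: L0/L1/L2 = -/HDFE/- → run H
t=27: L0/L1/L2 = -/HDFE/- → run H
t=28: L0/L1/L2 = -/HDFE/- → run H
t=29: L0/L1/L2 = -/DFE/- → run D
t=30: L0/L1/L2 = -/FE/- → run F
t=31: L0/L1/L2 = -/FE/- → run F
t=32: L0/L1/L2 = -/FE/- → run F
t=33: L0/L1/L2 = -/E/- → run E
t=34: L0/L1/L2 = -/E/- → run E
t=35: L0/L1/L2 = -/E/- → run E
t=36: L0/L1/L2 = -/E/- → run E
t=37: (idle)
t=38: (idle)
t=39: (idle)
t=40: (idle)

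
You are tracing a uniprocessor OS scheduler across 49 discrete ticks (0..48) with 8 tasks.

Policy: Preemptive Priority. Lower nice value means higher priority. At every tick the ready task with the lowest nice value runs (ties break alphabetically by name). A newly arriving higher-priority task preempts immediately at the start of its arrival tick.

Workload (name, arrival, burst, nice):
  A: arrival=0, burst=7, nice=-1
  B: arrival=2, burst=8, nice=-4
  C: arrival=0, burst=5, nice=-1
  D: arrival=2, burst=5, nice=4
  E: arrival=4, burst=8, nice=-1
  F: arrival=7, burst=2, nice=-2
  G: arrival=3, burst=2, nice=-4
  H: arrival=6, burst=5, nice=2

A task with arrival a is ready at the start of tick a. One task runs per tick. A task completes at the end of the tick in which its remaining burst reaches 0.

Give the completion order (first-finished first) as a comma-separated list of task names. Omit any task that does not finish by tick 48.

t=0: ready={A,C} → run A
t=1: ready={A,C} → run A
t=2: ready={A,B,C,D} → run B
t=3: ready={A,B,C,D,G} → run B
t=4: ready={A,B,C,D,E,G} → run B
t=5: ready={A,B,C,D,E,G} → run B
t=6: ready={A,B,C,D,E,G,H} → run B
t=7: ready={A,B,C,D,E,F,G,H} → run B
t=8: ready={A,B,C,D,E,F,G,H} → run B
t=9: ready={A,B,C,D,E,F,G,H} → run B
t=10: ready={A,C,D,E,F,G,H} → run G
t=11: ready={A,C,D,E,F,G,H} → run G
t=12: ready={A,C,D,E,F,H} → run F
t=13: ready={A,C,D,E,F,H} → run F
t=14: ready={A,C,D,E,H} → run A
t=15: ready={A,C,D,E,H} → run A
t=16: ready={A,C,D,E,H} → run A
t=17: ready={A,C,D,E,H} → run A
t=18: ready={A,C,D,E,H} → run A
t=19: ready={C,D,E,H} → run C
t=20: ready={C,D,E,H} → run C
t=21: ready={C,D,E,H} → run C
t=22: ready={C,D,E,H} → run C
t=23: ready={C,D,E,H} → run C
t=24: ready={D,E,H} → run E
t=25: ready={D,E,H} → run E
t=26: ready={D,E,H} → run E
t=27: ready={D,E,H} → run E
t=28: ready={D,E,H} → run E
t=29: ready={D,E,H} → run E
t=30: ready={D,E,H} → run E
t=31: ready={D,E,H} → run E
t=32: ready={D,H} → run H
t=33: ready={D,H} → run H
t=34: ready={D,H} → run H
t=35: ready={D,H} → run H
t=36: ready={D,H} → run H
t=37: ready={D} → run D
t=38: ready={D} → run D
t=39: ready={D} → run D
t=40: ready={D} → run D
t=41: ready={D} → run D
t=42: (idle)
t=43: (idle)
t=44: (idle)
t=45: (idle)
t=46: (idle)
t=47: (idle)
t=48: (idle)

completion order = B, G, F, A, C, E, H, D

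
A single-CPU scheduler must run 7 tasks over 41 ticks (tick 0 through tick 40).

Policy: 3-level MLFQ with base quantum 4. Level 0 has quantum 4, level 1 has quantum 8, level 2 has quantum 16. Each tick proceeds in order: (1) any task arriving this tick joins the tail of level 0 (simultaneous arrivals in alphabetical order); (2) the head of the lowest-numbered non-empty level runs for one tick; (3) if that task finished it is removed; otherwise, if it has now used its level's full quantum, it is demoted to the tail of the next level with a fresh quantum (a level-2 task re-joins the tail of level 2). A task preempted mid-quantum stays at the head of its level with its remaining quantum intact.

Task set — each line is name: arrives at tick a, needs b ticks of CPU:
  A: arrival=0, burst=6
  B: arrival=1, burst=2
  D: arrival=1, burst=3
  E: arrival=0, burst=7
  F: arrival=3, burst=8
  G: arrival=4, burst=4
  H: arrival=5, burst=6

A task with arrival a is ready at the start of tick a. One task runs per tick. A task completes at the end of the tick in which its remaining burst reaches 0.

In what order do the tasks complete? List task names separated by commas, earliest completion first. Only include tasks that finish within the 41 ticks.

t=0: L0/L1/L2 = AE/-/- → run A
t=1: L0/L1/L2 = AEBD/-/- → run A
t=2: L0/L1/L2 = AEBD/-/- → run A
t=3: L0/L1/L2 = AEBDF/-/- → run A
t=4: L0/L1/L2 = EBDFG/A/- → run E
t=5: L0/L1/L2 = EBDFGH/A/- → run E
t=6: L0/L1/L2 = EBDFGH/A/- → run E
t=7: L0/L1/L2 = EBDFGH/A/- → run E
t=8: L0/L1/L2 = BDFGH/AE/- → run B
t=9: L0/L1/L2 = BDFGH/AE/- → run B
t=10: L0/L1/L2 = DFGH/AE/- → run D
t=11: L0/L1/L2 = DFGH/AE/- → run D
t=12: L0/L1/L2 = DFGH/AE/- → run D
t=13: L0/L1/L2 = FGH/AE/- → run F
t=14: L0/L1/L2 = FGH/AE/- → run F
t=15: L0/L1/L2 = FGH/AE/- → run F
t=16: L0/L1/L2 = FGH/AE/- → run F
t=17: L0/L1/L2 = GH/AEF/- → run G
t=18: L0/L1/L2 = GH/AEF/- → run G
t=19: L0/L1/L2 = GH/AEF/- → run G
t=20: L0/L1/L2 = GH/AEF/- → run G
t=21: L0/L1/L2 = H/AEF/- → run H
t=22: L0/L1/L2 = H/AEF/- → run H
t=23: L0/L1/L2 = H/AEF/- → run H
t=24: L0/L1/L2 = H/AEF/- → run H
t=25: L0/L1/L2 = -/AEFH/- → run A
t=26: L0/L1/L2 = -/AEFH/- → run A
t=27: L0/L1/L2 = -/EFH/- → run E
t=28: L0/L1/L2 = -/EFH/- → run E
t=29: L0/L1/L2 = -/EFH/- → run E
t=30: L0/L1/L2 = -/FH/- → run F
t=31: L0/L1/L2 = -/FH/- → run F
t=32: L0/L1/L2 = -/FH/- → run F
t=33: L0/L1/L2 = -/FH/- → run F
t=34: L0/L1/L2 = -/H/- → run H
t=35: L0/L1/L2 = -/H/- → run H
t=36: (idle)
t=37: (idle)
t=38: (idle)
t=39: (idle)
t=40: (idle)

completion order = B, D, G, A, E, F, H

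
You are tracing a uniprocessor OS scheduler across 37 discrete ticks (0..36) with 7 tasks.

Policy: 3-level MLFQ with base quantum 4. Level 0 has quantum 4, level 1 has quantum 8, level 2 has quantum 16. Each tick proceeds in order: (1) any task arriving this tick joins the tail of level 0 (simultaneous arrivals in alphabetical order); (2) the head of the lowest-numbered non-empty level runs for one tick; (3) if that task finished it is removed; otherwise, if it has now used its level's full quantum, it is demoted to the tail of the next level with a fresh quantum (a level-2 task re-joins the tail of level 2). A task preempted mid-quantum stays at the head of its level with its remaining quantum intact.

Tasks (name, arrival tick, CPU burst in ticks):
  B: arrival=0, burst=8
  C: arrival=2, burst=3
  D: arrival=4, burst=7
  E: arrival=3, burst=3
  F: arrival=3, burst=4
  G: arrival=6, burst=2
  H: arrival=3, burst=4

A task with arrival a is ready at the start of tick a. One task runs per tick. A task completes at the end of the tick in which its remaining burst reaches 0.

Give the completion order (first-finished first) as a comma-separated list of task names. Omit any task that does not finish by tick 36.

t=0: L0/L1/L2 = B/-/- → run B
t=1: L0/L1/L2 = B/-/- → run B
t=2: L0/L1/L2 = BC/-/- → run B
t=3: L0/L1/L2 = BCEFH/-/- → run B
t=4: L0/L1/L2 = CEFHD/B/- → run C
t=5: L0/L1/L2 = CEFHD/B/- → run C
t=6: L0/L1/L2 = CEFHDG/B/- → run C
t=7: L0/L1/L2 = EFHDG/B/- → run E
t=8: L0/L1/L2 = EFHDG/B/- → run E
t=9: L0/L1/L2 = EFHDG/B/- → run E
t=10: L0/L1/L2 = FHDG/B/- → run F
t=11: L0/L1/L2 = FHDG/B/- → run F
t=12: L0/L1/L2 = FHDG/B/- → run F
t=13: L0/L1/L2 = FHDG/B/- → run F
t=14: L0/L1/L2 = HDG/B/- → run H
t=15: L0/L1/L2 = HDG/B/- → run H
t=16: L0/L1/L2 = HDG/B/- → run H
t=17: L0/L1/L2 = HDG/B/- → run H
t=18: L0/L1/L2 = DG/B/- → run D
t=19: L0/L1/L2 = DG/B/- → run D
t=20: L0/L1/L2 = DG/B/- → run D
t=21: L0/L1/L2 = DG/B/- → run D
t=22: L0/L1/L2 = G/BD/- → run G
t=23: L0/L1/L2 = G/BD/- → run G
t=24: L0/L1/L2 = -/BD/- → run B
t=25: L0/L1/L2 = -/BD/- → run B
t=26: L0/L1/L2 = -/BD/- → run B
t=27: L0/L1/L2 = -/BD/- → run B
t=28: L0/L1/L2 = -/D/- → run D
t=29: L0/L1/L2 = -/D/- → run D
t=30: L0/L1/L2 = -/D/- → run D
t=31: (idle)
t=32: (idle)
t=33: (idle)
t=34: (idle)
t=35: (idle)
t=36: (idle)

completion order = C, E, F, H, G, B, D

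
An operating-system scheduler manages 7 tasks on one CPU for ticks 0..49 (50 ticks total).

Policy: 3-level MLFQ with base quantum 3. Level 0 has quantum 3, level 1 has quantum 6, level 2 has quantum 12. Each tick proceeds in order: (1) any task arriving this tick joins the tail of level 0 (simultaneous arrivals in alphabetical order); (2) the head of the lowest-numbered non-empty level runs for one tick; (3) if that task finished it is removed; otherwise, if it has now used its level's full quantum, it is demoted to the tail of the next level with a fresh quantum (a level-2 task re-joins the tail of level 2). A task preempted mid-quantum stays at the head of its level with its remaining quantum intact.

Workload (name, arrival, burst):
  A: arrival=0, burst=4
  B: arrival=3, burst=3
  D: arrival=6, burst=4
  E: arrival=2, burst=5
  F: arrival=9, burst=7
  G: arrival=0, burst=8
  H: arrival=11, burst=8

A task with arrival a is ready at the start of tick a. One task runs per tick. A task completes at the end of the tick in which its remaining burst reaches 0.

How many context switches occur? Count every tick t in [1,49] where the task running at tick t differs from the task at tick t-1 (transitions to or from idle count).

context switches = 13

t=0: L0/L1/L2 = AG/-/- → run A
t=1: L0/L1/L2 = AG/-/- → run A
t=2: L0/L1/L2 = AGE/-/- → run A
t=3: L0/L1/L2 = GEB/A/- → run G
t=4: L0/L1/L2 = GEB/A/- → run G
t=5: L0/L1/L2 = GEB/A/- → run G
t=6: L0/L1/L2 = EBD/AG/- → run E
t=7: L0/L1/L2 = EBD/AG/- → run E
t=8: L0/L1/L2 = EBD/AG/- → run E
t=9: L0/L1/L2 = BDF/AGE/- → run B
t=10: L0/L1/L2 = BDF/AGE/- → run B
t=11: L0/L1/L2 = BDFH/AGE/- → run B
t=12: L0/L1/L2 = DFH/AGE/- → run D
t=13: L0/L1/L2 = DFH/AGE/- → run D
t=14: L0/L1/L2 = DFH/AGE/- → run D
t=15: L0/L1/L2 = FH/AGED/- → run F
t=16: L0/L1/L2 = FH/AGED/- → run F
t=17: L0/L1/L2 = FH/AGED/- → run F
t=18: L0/L1/L2 = H/AGEDF/- → run H
t=19: L0/L1/L2 = H/AGEDF/- → run H
t=20: L0/L1/L2 = H/AGEDF/- → run H
t=21: L0/L1/L2 = -/AGEDFH/- → run A
t=22: L0/L1/L2 = -/GEDFH/- → run G
t=23: L0/L1/L2 = -/GEDFH/- → run G
t=24: L0/L1/L2 = -/GEDFH/- → run G
t=25: L0/L1/L2 = -/GEDFH/- → run G
t=26: L0/L1/L2 = -/GEDFH/- → run G
t=27: L0/L1/L2 = -/EDFH/- → run E
t=28: L0/L1/L2 = -/EDFH/- → run E
t=29: L0/L1/L2 = -/DFH/- → run D
t=30: L0/L1/L2 = -/FH/- → run F
t=31: L0/L1/L2 = -/FH/- → run F
t=32: L0/L1/L2 = -/FH/- → run F
t=33: L0/L1/L2 = -/FH/- → run F
t=34: L0/L1/L2 = -/H/- → run H
t=35: L0/L1/L2 = -/H/- → run H
t=36: L0/L1/L2 = -/H/- → run H
t=37: L0/L1/L2 = -/H/- → run H
t=38: L0/L1/L2 = -/H/- → run H
t=39: (idle)
t=40: (idle)
t=41: (idle)
t=42: (idle)
t=43: (idle)
t=44: (idle)
t=45: (idle)
t=46: (idle)
t=47: (idle)
t=48: (idle)
t=49: (idle)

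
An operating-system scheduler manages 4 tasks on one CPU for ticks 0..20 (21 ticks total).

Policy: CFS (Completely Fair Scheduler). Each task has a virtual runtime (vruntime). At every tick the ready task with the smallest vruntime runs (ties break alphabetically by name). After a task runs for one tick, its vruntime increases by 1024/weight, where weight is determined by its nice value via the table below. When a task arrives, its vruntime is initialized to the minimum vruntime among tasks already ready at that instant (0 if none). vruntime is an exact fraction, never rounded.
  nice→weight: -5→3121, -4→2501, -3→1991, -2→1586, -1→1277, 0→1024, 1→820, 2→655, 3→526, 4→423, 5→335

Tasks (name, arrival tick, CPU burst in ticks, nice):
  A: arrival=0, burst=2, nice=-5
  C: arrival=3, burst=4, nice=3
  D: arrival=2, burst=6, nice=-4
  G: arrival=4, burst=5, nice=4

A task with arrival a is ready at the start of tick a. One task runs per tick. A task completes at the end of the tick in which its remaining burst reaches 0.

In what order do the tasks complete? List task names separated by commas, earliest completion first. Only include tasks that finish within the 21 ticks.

t=0: vr[A=0] → run A
t=1: vr[A=1024/3121] → run A
t=2: vr[D=0] → run D
t=3: vr[C=1024/2501 D=1024/2501] → run C
t=4: vr[C=1549824/657763 D=1024/2501 G=1024/2501] → run D
t=5: vr[C=1549824/657763 D=2048/2501 G=1024/2501] → run G
t=6: vr[C=1549824/657763 D=2048/2501 G=2994176/1057923] → run D
t=7: vr[C=1549824/657763 D=3072/2501 G=2994176/1057923] → run D
t=8: vr[C=1549824/657763 D=4096/2501 G=2994176/1057923] → run D
t=9: vr[C=1549824/657763 D=5120/2501 G=2994176/1057923] → run D
t=10: vr[C=1549824/657763 G=2994176/1057923] → run C
t=11: vr[C=2830336/657763 G=2994176/1057923] → run G
t=12: vr[C=2830336/657763 G=5555200/1057923] → run C
t=13: vr[C=4110848/657763 G=5555200/1057923] → run G
t=14: vr[C=4110848/657763 G=2705408/352641] → run C
t=15: vr[G=2705408/352641] → run G
t=16: vr[G=10677248/1057923] → run G
t=17: (idle)
t=18: (idle)
t=19: (idle)
t=20: (idle)

completion order = A, D, C, G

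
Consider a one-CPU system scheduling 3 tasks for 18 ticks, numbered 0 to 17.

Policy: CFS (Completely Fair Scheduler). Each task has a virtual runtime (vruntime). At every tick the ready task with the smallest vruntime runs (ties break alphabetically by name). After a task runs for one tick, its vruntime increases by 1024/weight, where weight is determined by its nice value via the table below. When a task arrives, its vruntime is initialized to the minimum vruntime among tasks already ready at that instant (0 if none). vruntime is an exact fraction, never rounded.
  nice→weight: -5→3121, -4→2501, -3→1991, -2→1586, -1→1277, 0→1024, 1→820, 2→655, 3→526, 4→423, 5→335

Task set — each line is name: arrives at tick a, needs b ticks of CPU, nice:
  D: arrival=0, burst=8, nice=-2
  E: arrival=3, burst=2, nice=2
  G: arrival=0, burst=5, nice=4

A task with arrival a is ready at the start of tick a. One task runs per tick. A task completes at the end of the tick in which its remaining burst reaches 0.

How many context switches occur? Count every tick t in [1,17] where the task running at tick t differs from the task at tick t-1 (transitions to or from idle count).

t=0: vr[D=0 G=0] → run D
t=1: vr[D=512/793 G=0] → run G
t=2: vr[D=512/793 G=1024/423] → run D
t=3: vr[D=1024/793 E=1024/793 G=1024/423] → run D
t=4: vr[D=1536/793 E=1024/793 G=1024/423] → run E
t=5: vr[D=1536/793 E=1482752/519415 G=1024/423] → run D
t=6: vr[D=2048/793 E=1482752/519415 G=1024/423] → run G
t=7: vr[D=2048/793 E=1482752/519415 G=2048/423] → run D
t=8: vr[D=2560/793 E=1482752/519415 G=2048/423] → run E
t=9: vr[D=2560/793 G=2048/423] → run D
t=10: vr[D=3072/793 G=2048/423] → run D
t=11: vr[D=3584/793 G=2048/423] → run D
t=12: vr[G=2048/423] → run G
t=13: vr[G=1024/141] → run G
t=14: vr[G=4096/423] → run G
t=15: (idle)
t=16: (idle)
t=17: (idle)

context switches = 10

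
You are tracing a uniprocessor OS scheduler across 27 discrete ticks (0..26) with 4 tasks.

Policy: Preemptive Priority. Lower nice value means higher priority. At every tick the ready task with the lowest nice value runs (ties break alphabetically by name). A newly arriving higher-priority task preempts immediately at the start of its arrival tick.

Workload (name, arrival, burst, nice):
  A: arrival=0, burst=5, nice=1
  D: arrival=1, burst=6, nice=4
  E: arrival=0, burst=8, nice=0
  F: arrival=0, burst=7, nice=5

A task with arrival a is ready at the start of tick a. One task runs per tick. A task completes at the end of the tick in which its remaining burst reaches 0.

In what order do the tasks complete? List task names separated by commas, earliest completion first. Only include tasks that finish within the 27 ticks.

t=0: ready={A,E,F} → run E
t=1: ready={A,D,E,F} → run E
t=2: ready={A,D,E,F} → run E
t=3: ready={A,D,E,F} → run E
t=4: ready={A,D,E,F} → run E
t=5: ready={A,D,E,F} → run E
t=6: ready={A,D,E,F} → run E
t=7: ready={A,D,E,F} → run E
t=8: ready={A,D,F} → run A
t=9: ready={A,D,F} → run A
t=10: ready={A,D,F} → run A
t=11: ready={A,D,F} → run A
t=12: ready={A,D,F} → run A
t=13: ready={D,F} → run D
t=14: ready={D,F} → run D
t=15: ready={D,F} → run D
t=16: ready={D,F} → run D
t=17: ready={D,F} → run D
t=18: ready={D,F} → run D
t=19: ready={F} → run F
t=20: ready={F} → run F
t=21: ready={F} → run F
t=22: ready={F} → run F
t=23: ready={F} → run F
t=24: ready={F} → run F
t=25: ready={F} → run F
t=26: (idle)

completion order = E, A, D, F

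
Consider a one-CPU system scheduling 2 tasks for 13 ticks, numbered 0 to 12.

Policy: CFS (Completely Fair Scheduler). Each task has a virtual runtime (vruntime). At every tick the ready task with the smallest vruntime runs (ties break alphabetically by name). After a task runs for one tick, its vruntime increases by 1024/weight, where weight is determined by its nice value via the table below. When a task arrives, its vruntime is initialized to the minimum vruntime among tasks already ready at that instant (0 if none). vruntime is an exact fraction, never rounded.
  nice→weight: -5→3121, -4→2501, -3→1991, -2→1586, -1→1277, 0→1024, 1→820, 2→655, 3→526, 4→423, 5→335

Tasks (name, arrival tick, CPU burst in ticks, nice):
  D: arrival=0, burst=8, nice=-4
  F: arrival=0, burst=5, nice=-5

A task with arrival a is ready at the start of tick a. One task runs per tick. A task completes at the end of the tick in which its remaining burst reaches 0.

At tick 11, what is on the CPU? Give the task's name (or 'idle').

running at tick 11 = D

t=0: vr[D=0 F=0] → run D
t=1: vr[D=1024/2501 F=0] → run F
t=2: vr[D=1024/2501 F=1024/3121] → run F
t=3: vr[D=1024/2501 F=2048/3121] → run D
t=4: vr[D=2048/2501 F=2048/3121] → run F
t=5: vr[D=2048/2501 F=3072/3121] → run D
t=6: vr[D=3072/2501 F=3072/3121] → run F
t=7: vr[D=3072/2501 F=4096/3121] → run D
t=8: vr[D=4096/2501 F=4096/3121] → run F
t=9: vr[D=4096/2501] → run D
t=10: vr[D=5120/2501] → run D
t=11: vr[D=6144/2501] → run D
t=12: vr[D=7168/2501] → run D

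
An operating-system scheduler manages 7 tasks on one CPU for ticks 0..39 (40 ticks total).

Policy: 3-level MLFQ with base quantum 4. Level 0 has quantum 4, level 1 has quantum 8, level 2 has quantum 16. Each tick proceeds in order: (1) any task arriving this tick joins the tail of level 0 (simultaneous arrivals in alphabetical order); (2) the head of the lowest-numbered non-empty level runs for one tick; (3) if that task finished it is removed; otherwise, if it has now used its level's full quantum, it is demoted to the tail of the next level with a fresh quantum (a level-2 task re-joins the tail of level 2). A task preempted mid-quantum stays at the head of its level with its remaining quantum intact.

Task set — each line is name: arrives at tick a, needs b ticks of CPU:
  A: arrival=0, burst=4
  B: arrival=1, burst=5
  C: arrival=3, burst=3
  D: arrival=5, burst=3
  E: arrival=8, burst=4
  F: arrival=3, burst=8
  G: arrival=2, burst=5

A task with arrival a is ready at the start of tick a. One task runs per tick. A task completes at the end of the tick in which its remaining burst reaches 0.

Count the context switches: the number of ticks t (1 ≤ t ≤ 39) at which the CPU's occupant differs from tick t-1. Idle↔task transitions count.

t=0: L0/L1/L2 = A/-/- → run A
t=1: L0/L1/L2 = AB/-/- → run A
t=2: L0/L1/L2 = ABG/-/- → run A
t=3: L0/L1/L2 = ABGCF/-/- → run A
t=4: L0/L1/L2 = BGCF/-/- → run B
t=5: L0/L1/L2 = BGCFD/-/- → run B
t=6: L0/L1/L2 = BGCFD/-/- → run B
t=7: L0/L1/L2 = BGCFD/-/- → run B
t=8: L0/L1/L2 = GCFDE/B/- → run G
t=9: L0/L1/L2 = GCFDE/B/- → run G
t=10: L0/L1/L2 = GCFDE/B/- → run G
t=11: L0/L1/L2 = GCFDE/B/- → run G
t=12: L0/L1/L2 = CFDE/BG/- → run C
t=13: L0/L1/L2 = CFDE/BG/- → run C
t=14: L0/L1/L2 = CFDE/BG/- → run C
t=15: L0/L1/L2 = FDE/BG/- → run F
t=16: L0/L1/L2 = FDE/BG/- → run F
t=17: L0/L1/L2 = FDE/BG/- → run F
t=18: L0/L1/L2 = FDE/BG/- → run F
t=19: L0/L1/L2 = DE/BGF/- → run D
t=20: L0/L1/L2 = DE/BGF/- → run D
t=21: L0/L1/L2 = DE/BGF/- → run D
t=22: L0/L1/L2 = E/BGF/- → run E
t=23: L0/L1/L2 = E/BGF/- → run E
t=24: L0/L1/L2 = E/BGF/- → run E
t=25: L0/L1/L2 = E/BGF/- → run E
t=26: L0/L1/L2 = -/BGF/- → run B
t=27: L0/L1/L2 = -/GF/- → run G
t=28: L0/L1/L2 = -/F/- → run F
t=29: L0/L1/L2 = -/F/- → run F
t=30: L0/L1/L2 = -/F/- → run F
t=31: L0/L1/L2 = -/F/- → run F
t=32: (idle)
t=33: (idle)
t=34: (idle)
t=35: (idle)
t=36: (idle)
t=37: (idle)
t=38: (idle)
t=39: (idle)

context switches = 10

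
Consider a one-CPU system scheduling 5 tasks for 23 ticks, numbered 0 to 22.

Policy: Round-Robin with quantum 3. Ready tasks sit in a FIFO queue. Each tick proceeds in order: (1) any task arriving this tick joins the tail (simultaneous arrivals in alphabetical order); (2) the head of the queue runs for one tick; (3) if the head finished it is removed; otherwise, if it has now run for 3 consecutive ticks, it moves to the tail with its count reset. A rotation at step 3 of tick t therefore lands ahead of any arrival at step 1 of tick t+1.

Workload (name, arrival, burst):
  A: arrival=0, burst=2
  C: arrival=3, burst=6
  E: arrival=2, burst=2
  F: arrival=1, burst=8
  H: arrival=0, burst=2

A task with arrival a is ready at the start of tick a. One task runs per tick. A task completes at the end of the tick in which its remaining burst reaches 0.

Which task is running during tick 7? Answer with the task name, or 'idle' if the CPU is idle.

t=0: queue=[A,H] q_used=0 → run A
t=1: queue=[A,H,F] q_used=1 → run A
t=2: queue=[H,F,E] q_used=0 → run H
t=3: queue=[H,F,E,C] q_used=1 → run H
t=4: queue=[F,E,C] q_used=0 → run F
t=5: queue=[F,E,C] q_used=1 → run F
t=6: queue=[F,E,C] q_used=2 → run F
t=7: queue=[E,C,F] q_used=0 → run E
t=8: queue=[E,C,F] q_used=1 → run E
t=9: queue=[C,F] q_used=0 → run C
t=10: queue=[C,F] q_used=1 → run C
t=11: queue=[C,F] q_used=2 → run C
t=12: queue=[F,C] q_used=0 → run F
t=13: queue=[F,C] q_used=1 → run F
t=14: queue=[F,C] q_used=2 → run F
t=15: queue=[C,F] q_used=0 → run C
t=16: queue=[C,F] q_used=1 → run C
t=17: queue=[C,F] q_used=2 → run C
t=18: queue=[F] q_used=0 → run F
t=19: queue=[F] q_used=1 → run F
t=20: (idle)
t=21: (idle)
t=22: (idle)

running at tick 7 = E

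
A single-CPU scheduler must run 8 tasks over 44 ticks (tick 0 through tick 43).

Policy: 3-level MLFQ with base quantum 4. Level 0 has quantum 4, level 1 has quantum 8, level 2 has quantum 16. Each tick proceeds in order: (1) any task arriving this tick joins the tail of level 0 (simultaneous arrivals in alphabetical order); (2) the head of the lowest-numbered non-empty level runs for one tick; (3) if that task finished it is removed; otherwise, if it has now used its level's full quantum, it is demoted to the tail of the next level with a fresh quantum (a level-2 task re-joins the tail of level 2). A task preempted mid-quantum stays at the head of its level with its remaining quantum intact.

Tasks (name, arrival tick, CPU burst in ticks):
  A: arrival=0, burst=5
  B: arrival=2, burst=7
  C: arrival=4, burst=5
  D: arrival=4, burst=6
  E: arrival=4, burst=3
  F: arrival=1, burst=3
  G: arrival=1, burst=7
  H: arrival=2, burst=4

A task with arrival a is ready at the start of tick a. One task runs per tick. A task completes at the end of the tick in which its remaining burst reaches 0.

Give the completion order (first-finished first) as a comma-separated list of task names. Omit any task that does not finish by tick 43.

t=0: L0/L1/L2 = A/-/- → run A
t=1: L0/L1/L2 = AFG/-/- → run A
t=2: L0/L1/L2 = AFGBH/-/- → run A
t=3: L0/L1/L2 = AFGBH/-/- → run A
t=4: L0/L1/L2 = FGBHCDE/A/- → run F
t=5: L0/L1/L2 = FGBHCDE/A/- → run F
t=6: L0/L1/L2 = FGBHCDE/A/- → run F
t=7: L0/L1/L2 = GBHCDE/A/- → run G
t=8: L0/L1/L2 = GBHCDE/A/- → run G
t=9: L0/L1/L2 = GBHCDE/A/- → run G
t=10: L0/L1/L2 = GBHCDE/A/- → run G
t=11: L0/L1/L2 = BHCDE/AG/- → run B
t=12: L0/L1/L2 = BHCDE/AG/- → run B
t=13: L0/L1/L2 = BHCDE/AG/- → run B
t=14: L0/L1/L2 = BHCDE/AG/- → run B
t=15: L0/L1/L2 = HCDE/AGB/- → run H
t=16: L0/L1/L2 = HCDE/AGB/- → run H
t=17: L0/L1/L2 = HCDE/AGB/- → run H
t=18: L0/L1/L2 = HCDE/AGB/- → run H
t=19: L0/L1/L2 = CDE/AGB/- → run C
t=20: L0/L1/L2 = CDE/AGB/- → run C
t=21: L0/L1/L2 = CDE/AGB/- → run C
t=22: L0/L1/L2 = CDE/AGB/- → run C
t=23: L0/L1/L2 = DE/AGBC/- → run D
t=24: L0/L1/L2 = DE/AGBC/- → run D
t=25: L0/L1/L2 = DE/AGBC/- → run D
t=26: L0/L1/L2 = DE/AGBC/- → run D
t=27: L0/L1/L2 = E/AGBCD/- → run E
t=28: L0/L1/L2 = E/AGBCD/- → run E
t=29: L0/L1/L2 = E/AGBCD/- → run E
t=30: L0/L1/L2 = -/AGBCD/- → run A
t=31: L0/L1/L2 = -/GBCD/- → run G
t=32: L0/L1/L2 = -/GBCD/- → run G
t=33: L0/L1/L2 = -/GBCD/- → run G
t=34: L0/L1/L2 = -/BCD/- → run B
t=35: L0/L1/L2 = -/BCD/- → run B
t=36: L0/L1/L2 = -/BCD/- → run B
t=37: L0/L1/L2 = -/CD/- → run C
t=38: L0/L1/L2 = -/D/- → run D
t=39: L0/L1/L2 = -/D/- → run D
t=40: (idle)
t=41: (idle)
t=42: (idle)
t=43: (idle)

completion order = F, H, E, A, G, B, C, D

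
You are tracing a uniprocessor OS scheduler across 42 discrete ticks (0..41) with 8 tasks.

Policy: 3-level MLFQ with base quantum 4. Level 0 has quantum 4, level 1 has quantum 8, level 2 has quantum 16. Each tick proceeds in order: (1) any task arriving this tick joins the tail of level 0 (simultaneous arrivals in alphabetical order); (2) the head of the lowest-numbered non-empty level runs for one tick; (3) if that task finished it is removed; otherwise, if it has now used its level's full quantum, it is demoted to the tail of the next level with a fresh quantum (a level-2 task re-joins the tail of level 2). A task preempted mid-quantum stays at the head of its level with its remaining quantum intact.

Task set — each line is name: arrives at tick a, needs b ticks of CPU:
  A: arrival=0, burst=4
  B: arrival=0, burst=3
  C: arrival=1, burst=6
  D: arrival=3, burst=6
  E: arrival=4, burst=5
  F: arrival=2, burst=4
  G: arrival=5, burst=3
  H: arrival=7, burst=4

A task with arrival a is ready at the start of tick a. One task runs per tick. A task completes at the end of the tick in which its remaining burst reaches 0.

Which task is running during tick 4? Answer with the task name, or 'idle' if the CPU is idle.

t=0: L0/L1/L2 = AB/-/- → run A
t=1: L0/L1/L2 = ABC/-/- → run A
t=2: L0/L1/L2 = ABCF/-/- → run A
t=3: L0/L1/L2 = ABCFD/-/- → run A
t=4: L0/L1/L2 = BCFDE/-/- → run B
t=5: L0/L1/L2 = BCFDEG/-/- → run B
t=6: L0/L1/L2 = BCFDEG/-/- → run B
t=7: L0/L1/L2 = CFDEGH/-/- → run C
t=8: L0/L1/L2 = CFDEGH/-/- → run C
t=9: L0/L1/L2 = CFDEGH/-/- → run C
t=10: L0/L1/L2 = CFDEGH/-/- → run C
t=11: L0/L1/L2 = FDEGH/C/- → run F
t=12: L0/L1/L2 = FDEGH/C/- → run F
t=13: L0/L1/L2 = FDEGH/C/- → run F
t=14: L0/L1/L2 = FDEGH/C/- → run F
t=15: L0/L1/L2 = DEGH/C/- → run D
t=16: L0/L1/L2 = DEGH/C/- → run D
t=17: L0/L1/L2 = DEGH/C/- → run D
t=18: L0/L1/L2 = DEGH/C/- → run D
t=19: L0/L1/L2 = EGH/CD/- → run E
t=20: L0/L1/L2 = EGH/CD/- → run E
t=21: L0/L1/L2 = EGH/CD/- → run E
t=22: L0/L1/L2 = EGH/CD/- → run E
t=23: L0/L1/L2 = GH/CDE/- → run G
t=24: L0/L1/L2 = GH/CDE/- → run G
t=25: L0/L1/L2 = GH/CDE/- → run G
t=26: L0/L1/L2 = H/CDE/- → run H
t=27: L0/L1/L2 = H/CDE/- → run H
t=28: L0/L1/L2 = H/CDE/- → run H
t=29: L0/L1/L2 = H/CDE/- → run H
t=30: L0/L1/L2 = -/CDE/- → run C
t=31: L0/L1/L2 = -/CDE/- → run C
t=32: L0/L1/L2 = -/DE/- → run D
t=33: L0/L1/L2 = -/DE/- → run D
t=34: L0/L1/L2 = -/E/- → run E
t=35: (idle)
t=36: (idle)
t=37: (idle)
t=38: (idle)
t=39: (idle)
t=40: (idle)
t=41: (idle)

running at tick 4 = B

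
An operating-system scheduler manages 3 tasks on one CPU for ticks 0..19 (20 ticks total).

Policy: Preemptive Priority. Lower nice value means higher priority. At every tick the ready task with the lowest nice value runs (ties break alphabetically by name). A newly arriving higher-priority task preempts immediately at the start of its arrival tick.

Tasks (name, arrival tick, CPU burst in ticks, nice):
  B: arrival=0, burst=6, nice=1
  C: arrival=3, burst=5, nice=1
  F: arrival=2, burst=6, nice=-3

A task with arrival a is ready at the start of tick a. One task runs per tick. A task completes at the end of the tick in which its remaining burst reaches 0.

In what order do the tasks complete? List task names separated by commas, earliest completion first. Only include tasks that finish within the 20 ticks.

completion order = F, B, C

t=0: ready={B} → run B
t=1: ready={B} → run B
t=2: ready={B,F} → run F
t=3: ready={B,C,F} → run F
t=4: ready={B,C,F} → run F
t=5: ready={B,C,F} → run F
t=6: ready={B,C,F} → run F
t=7: ready={B,C,F} → run F
t=8: ready={B,C} → run B
t=9: ready={B,C} → run B
t=10: ready={B,C} → run B
t=11: ready={B,C} → run B
t=12: ready={C} → run C
t=13: ready={C} → run C
t=14: ready={C} → run C
t=15: ready={C} → run C
t=16: ready={C} → run C
t=17: (idle)
t=18: (idle)
t=19: (idle)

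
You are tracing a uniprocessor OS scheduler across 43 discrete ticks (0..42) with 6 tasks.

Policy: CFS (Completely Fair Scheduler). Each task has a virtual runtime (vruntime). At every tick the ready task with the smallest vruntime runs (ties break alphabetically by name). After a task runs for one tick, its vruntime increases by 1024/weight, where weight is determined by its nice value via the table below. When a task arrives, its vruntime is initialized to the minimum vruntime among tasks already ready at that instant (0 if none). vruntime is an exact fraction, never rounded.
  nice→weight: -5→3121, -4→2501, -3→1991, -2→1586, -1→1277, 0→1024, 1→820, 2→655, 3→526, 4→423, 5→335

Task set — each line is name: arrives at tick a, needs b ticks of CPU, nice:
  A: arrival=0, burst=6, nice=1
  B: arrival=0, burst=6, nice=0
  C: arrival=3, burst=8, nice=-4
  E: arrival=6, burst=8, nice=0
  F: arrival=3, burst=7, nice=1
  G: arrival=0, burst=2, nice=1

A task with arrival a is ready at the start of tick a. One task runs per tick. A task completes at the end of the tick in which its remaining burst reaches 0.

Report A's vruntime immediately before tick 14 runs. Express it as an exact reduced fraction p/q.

vruntime(A, start of tick 14) = 512/205

t=0: vr[A=0 B=0 G=0] → run A
t=1: vr[A=256/205 B=0 G=0] → run B
t=2: vr[A=256/205 B=1 G=0] → run G
t=3: vr[A=256/205 B=1 C=1 F=1 G=256/205] → run B
t=4: vr[A=256/205 B=2 C=1 F=1 G=256/205] → run C
t=5: vr[A=256/205 B=2 C=3525/2501 F=1 G=256/205] → run F
t=6: vr[A=256/205 B=2 C=3525/2501 E=256/205 F=461/205 G=256/205] → run A
t=7: vr[A=512/205 B=2 C=3525/2501 E=256/205 F=461/205 G=256/205] → run E
t=8: vr[A=512/205 B=2 C=3525/2501 E=461/205 F=461/205 G=256/205] → run G
t=9: vr[A=512/205 B=2 C=3525/2501 E=461/205 F=461/205] → run C
t=10: vr[A=512/205 B=2 C=4549/2501 E=461/205 F=461/205] → run C
t=11: vr[A=512/205 B=2 C=5573/2501 E=461/205 F=461/205] → run B
t=12: vr[A=512/205 B=3 C=5573/2501 E=461/205 F=461/205] → run C
t=13: vr[A=512/205 B=3 C=6597/2501 E=461/205 F=461/205] → run E
t=14: vr[A=512/205 B=3 C=6597/2501 E=666/205 F=461/205] → run F
t=15: vr[A=512/205 B=3 C=6597/2501 E=666/205 F=717/205] → run A
t=16: vr[A=768/205 B=3 C=6597/2501 E=666/205 F=717/205] → run C
t=17: vr[A=768/205 B=3 C=7621/2501 E=666/205 F=717/205] → run B
t=18: vr[A=768/205 B=4 C=7621/2501 E=666/205 F=717/205] → run C
t=19: vr[A=768/205 B=4 C=8645/2501 E=666/205 F=717/205] → run E
t=20: vr[A=768/205 B=4 C=8645/2501 E=871/205 F=717/205] → run C
t=21: vr[A=768/205 B=4 C=9669/2501 E=871/205 F=717/205] → run F
t=22: vr[A=768/205 B=4 C=9669/2501 E=871/205 F=973/205] → run A
t=23: vr[A=1024/205 B=4 C=9669/2501 E=871/205 F=973/205] → run C
t=24: vr[A=1024/205 B=4 E=871/205 F=973/205] → run B
t=25: vr[A=1024/205 B=5 E=871/205 F=973/205] → run E
t=26: vr[A=1024/205 B=5 E=1076/205 F=973/205] → run F
t=27: vr[A=1024/205 B=5 E=1076/205 F=1229/205] → run A
t=28: vr[A=256/41 B=5 E=1076/205 F=1229/205] → run B
t=29: vr[A=256/41 E=1076/205 F=1229/205] → run E
t=30: vr[A=256/41 E=1281/205 F=1229/205] → run F
t=31: vr[A=256/41 E=1281/205 F=297/41] → run A
t=32: vr[E=1281/205 F=297/41] → run E
t=33: vr[E=1486/205 F=297/41] → run F
t=34: vr[E=1486/205 F=1741/205] → run E
t=35: vr[E=1691/205 F=1741/205] → run E
t=36: vr[F=1741/205] → run F
t=37: (idle)
t=38: (idle)
t=39: (idle)
t=40: (idle)
t=41: (idle)
t=42: (idle)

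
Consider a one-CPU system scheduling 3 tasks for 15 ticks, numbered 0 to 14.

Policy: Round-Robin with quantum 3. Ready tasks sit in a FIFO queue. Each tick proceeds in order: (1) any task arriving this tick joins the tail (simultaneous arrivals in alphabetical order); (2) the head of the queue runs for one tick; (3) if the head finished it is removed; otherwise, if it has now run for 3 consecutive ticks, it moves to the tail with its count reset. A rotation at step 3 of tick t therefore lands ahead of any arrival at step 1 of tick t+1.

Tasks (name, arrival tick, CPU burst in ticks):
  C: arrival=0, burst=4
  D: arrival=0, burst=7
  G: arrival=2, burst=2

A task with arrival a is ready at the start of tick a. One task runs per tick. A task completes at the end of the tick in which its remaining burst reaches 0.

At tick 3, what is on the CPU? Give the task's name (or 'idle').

t=0: queue=[C,D] q_used=0 → run C
t=1: queue=[C,D] q_used=1 → run C
t=2: queue=[C,D,G] q_used=2 → run C
t=3: queue=[D,G,C] q_used=0 → run D
t=4: queue=[D,G,C] q_used=1 → run D
t=5: queue=[D,G,C] q_used=2 → run D
t=6: queue=[G,C,D] q_used=0 → run G
t=7: queue=[G,C,D] q_used=1 → run G
t=8: queue=[C,D] q_used=0 → run C
t=9: queue=[D] q_used=0 → run D
t=10: queue=[D] q_used=1 → run D
t=11: queue=[D] q_used=2 → run D
t=12: queue=[D] q_used=0 → run D
t=13: (idle)
t=14: (idle)

running at tick 3 = D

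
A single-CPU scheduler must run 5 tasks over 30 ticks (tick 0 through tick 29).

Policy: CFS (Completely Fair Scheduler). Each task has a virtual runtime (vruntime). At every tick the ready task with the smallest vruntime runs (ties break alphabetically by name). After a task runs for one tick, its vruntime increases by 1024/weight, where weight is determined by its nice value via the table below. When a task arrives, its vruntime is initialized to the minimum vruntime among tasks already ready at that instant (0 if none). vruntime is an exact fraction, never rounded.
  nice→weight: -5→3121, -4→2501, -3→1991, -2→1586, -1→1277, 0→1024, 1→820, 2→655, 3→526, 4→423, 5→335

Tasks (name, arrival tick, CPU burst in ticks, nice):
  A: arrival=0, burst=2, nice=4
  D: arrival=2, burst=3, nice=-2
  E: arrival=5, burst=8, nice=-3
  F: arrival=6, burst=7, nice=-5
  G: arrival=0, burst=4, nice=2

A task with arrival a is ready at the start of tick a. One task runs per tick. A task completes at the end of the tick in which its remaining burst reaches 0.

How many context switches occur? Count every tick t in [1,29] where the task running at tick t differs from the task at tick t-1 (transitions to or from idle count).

context switches = 20

t=0: vr[A=0 G=0] → run A
t=1: vr[A=1024/423 G=0] → run G
t=2: vr[A=1024/423 D=1024/655 G=1024/655] → run D
t=3: vr[A=1024/423 D=1147392/519415 G=1024/655] → run G
t=4: vr[A=1024/423 D=1147392/519415 G=2048/655] → run D
t=5: vr[A=1024/423 D=1482752/519415 E=1024/423 G=2048/655] → run A
t=6: vr[D=1482752/519415 E=1024/423 F=1024/423 G=2048/655] → run E
t=7: vr[D=1482752/519415 E=2471936/842193 F=1024/423 G=2048/655] → run F
t=8: vr[D=1482752/519415 E=2471936/842193 F=3629056/1320183 G=2048/655] → run F
t=9: vr[D=1482752/519415 E=2471936/842193 F=4062208/1320183 G=2048/655] → run D
t=10: vr[E=2471936/842193 F=4062208/1320183 G=2048/655] → run E
t=11: vr[E=2905088/842193 F=4062208/1320183 G=2048/655] → run F
t=12: vr[E=2905088/842193 F=4495360/1320183 G=2048/655] → run G
t=13: vr[E=2905088/842193 F=4495360/1320183 G=3072/655] → run F
t=14: vr[E=2905088/842193 F=4928512/1320183 G=3072/655] → run E
t=15: vr[E=3338240/842193 F=4928512/1320183 G=3072/655] → run F
t=16: vr[E=3338240/842193 F=5361664/1320183 G=3072/655] → run E
t=17: vr[E=3771392/842193 F=5361664/1320183 G=3072/655] → run F
t=18: vr[E=3771392/842193 F=5794816/1320183 G=3072/655] → run F
t=19: vr[E=3771392/842193 G=3072/655] → run E
t=20: vr[E=4204544/842193 G=3072/655] → run G
t=21: vr[E=4204544/842193] → run E
t=22: vr[E=4637696/842193] → run E
t=23: vr[E=5070848/842193] → run E
t=24: (idle)
t=25: (idle)
t=26: (idle)
t=27: (idle)
t=28: (idle)
t=29: (idle)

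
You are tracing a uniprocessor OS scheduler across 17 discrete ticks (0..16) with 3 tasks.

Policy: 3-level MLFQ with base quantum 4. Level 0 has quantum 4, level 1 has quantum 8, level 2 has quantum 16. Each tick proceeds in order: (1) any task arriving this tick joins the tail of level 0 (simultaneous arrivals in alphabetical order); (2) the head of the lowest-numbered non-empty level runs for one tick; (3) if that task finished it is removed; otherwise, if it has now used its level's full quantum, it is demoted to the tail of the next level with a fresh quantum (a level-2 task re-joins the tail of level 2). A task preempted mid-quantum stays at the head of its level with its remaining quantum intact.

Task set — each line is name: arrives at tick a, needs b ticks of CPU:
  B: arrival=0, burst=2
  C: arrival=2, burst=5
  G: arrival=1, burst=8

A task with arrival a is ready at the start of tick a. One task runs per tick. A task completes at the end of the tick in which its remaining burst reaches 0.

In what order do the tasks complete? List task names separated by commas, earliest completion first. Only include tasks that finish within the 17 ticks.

completion order = B, G, C

t=0: L0/L1/L2 = B/-/- → run B
t=1: L0/L1/L2 = BG/-/- → run B
t=2: L0/L1/L2 = GC/-/- → run G
t=3: L0/L1/L2 = GC/-/- → run G
t=4: L0/L1/L2 = GC/-/- → run G
t=5: L0/L1/L2 = GC/-/- → run G
t=6: L0/L1/L2 = C/G/- → run C
t=7: L0/L1/L2 = C/G/- → run C
t=8: L0/L1/L2 = C/G/- → run C
t=9: L0/L1/L2 = C/G/- → run C
t=10: L0/L1/L2 = -/GC/- → run G
t=11: L0/L1/L2 = -/GC/- → run G
t=12: L0/L1/L2 = -/GC/- → run G
t=13: L0/L1/L2 = -/GC/- → run G
t=14: L0/L1/L2 = -/C/- → run C
t=15: (idle)
t=16: (idle)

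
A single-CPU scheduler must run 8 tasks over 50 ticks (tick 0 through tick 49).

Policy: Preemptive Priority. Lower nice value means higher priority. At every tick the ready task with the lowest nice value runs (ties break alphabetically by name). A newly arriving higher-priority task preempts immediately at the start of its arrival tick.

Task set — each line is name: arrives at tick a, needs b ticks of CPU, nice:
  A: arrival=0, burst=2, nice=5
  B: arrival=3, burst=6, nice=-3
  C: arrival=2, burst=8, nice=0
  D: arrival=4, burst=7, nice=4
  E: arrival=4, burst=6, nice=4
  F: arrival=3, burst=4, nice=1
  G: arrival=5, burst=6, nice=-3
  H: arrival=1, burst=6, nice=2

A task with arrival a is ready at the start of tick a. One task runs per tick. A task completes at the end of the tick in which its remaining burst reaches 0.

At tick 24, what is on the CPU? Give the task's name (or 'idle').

running at tick 24 = F

t=0: ready={A} → run A
t=1: ready={A,H} → run H
t=2: ready={A,C,H} → run C
t=3: ready={A,B,C,F,H} → run B
t=4: ready={A,B,C,D,E,F,H} → run B
t=5: ready={A,B,C,D,E,F,G,H} → run B
t=6: ready={A,B,C,D,E,F,G,H} → run B
t=7: ready={A,B,C,D,E,F,G,H} → run B
t=8: ready={A,B,C,D,E,F,G,H} → run B
t=9: ready={A,C,D,E,F,G,H} → run G
t=10: ready={A,C,D,E,F,G,H} → run G
t=11: ready={A,C,D,E,F,G,H} → run G
t=12: ready={A,C,D,E,F,G,H} → run G
t=13: ready={A,C,D,E,F,G,H} → run G
t=14: ready={A,C,D,E,F,G,H} → run G
t=15: ready={A,C,D,E,F,H} → run C
t=16: ready={A,C,D,E,F,H} → run C
t=17: ready={A,C,D,E,F,H} → run C
t=18: ready={A,C,D,E,F,H} → run C
t=19: ready={A,C,D,E,F,H} → run C
t=20: ready={A,C,D,E,F,H} → run C
t=21: ready={A,C,D,E,F,H} → run C
t=22: ready={A,D,E,F,H} → run F
t=23: ready={A,D,E,F,H} → run F
t=24: ready={A,D,E,F,H} → run F
t=25: ready={A,D,E,F,H} → run F
t=26: ready={A,D,E,H} → run H
t=27: ready={A,D,E,H} → run H
t=28: ready={A,D,E,H} → run H
t=29: ready={A,D,E,H} → run H
t=30: ready={A,D,E,H} → run H
t=31: ready={A,D,E} → run D
t=32: ready={A,D,E} → run D
t=33: ready={A,D,E} → run D
t=34: ready={A,D,E} → run D
t=35: ready={A,D,E} → run D
t=36: ready={A,D,E} → run D
t=37: ready={A,D,E} → run D
t=38: ready={A,E} → run E
t=39: ready={A,E} → run E
t=40: ready={A,E} → run E
t=41: ready={A,E} → run E
t=42: ready={A,E} → run E
t=43: ready={A,E} → run E
t=44: ready={A} → run A
t=45: (idle)
t=46: (idle)
t=47: (idle)
t=48: (idle)
t=49: (idle)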